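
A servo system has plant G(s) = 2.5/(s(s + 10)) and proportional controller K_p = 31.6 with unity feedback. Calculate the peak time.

Closed-loop characteristic equation: s² + 10s + 79 = 0, so ω_n = 8.888 rad/s and ζ = 10/(2·8.888) = 0.5625.
Damped frequency ω_d = ω_n√(1−ζ²) = 7.348 rad/s, so peak time T_p = π/ω_d = 0.428 s.

T_p = 0.428 s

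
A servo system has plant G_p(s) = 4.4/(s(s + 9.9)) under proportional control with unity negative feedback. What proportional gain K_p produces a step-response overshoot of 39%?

From %OS = 100·exp(−πζ/√(1−ζ²)) = 39%, ζ = −ln(0.39)/√(π²+ln²(0.39)) = 0.2871.
Characteristic equation s² + 9.9s + 4.4K_p = 0 gives ζ = 9.9/(2√(4.4K_p)).
Setting ζ = 0.2871: √(4.4K_p) = 9.9/(2·0.2871) = 17.24, so K_p = 297.3/4.4 = 67.6.

K_p = 67.6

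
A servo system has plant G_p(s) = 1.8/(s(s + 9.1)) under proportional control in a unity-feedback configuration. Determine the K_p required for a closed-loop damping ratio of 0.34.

Closed-loop characteristic equation: s² + 9.1s + K_p·1.8 = 0.
So ω_n = √(1.8K_p) and 2ζω_n = 9.1, giving ζ = 9.1/(2√(1.8K_p)).
Setting ζ = 0.34: √(1.8K_p) = 9.1/(2·0.34) = 13.38, so K_p = 179.1/1.8 = 99.5.

K_p = 99.5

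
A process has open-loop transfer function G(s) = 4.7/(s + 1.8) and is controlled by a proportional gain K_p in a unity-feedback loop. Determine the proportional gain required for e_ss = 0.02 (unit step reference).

K_p = 18.8

Steady-state error for a unit step on this type-0 loop is 1/(1 + K_p·G(0)).
G(0) = 2.611. Require 1/(1 + K_p·2.611) = 0.02, so 1 + 2.611·K_p = 50.
K_p = (50 − 1)/2.611 = 18.8.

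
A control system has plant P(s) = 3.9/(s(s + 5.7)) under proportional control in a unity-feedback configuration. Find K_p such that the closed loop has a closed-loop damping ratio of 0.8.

Closed-loop characteristic equation: s² + 5.7s + K_p·3.9 = 0.
So ω_n = √(3.9K_p) and 2ζω_n = 5.7, giving ζ = 5.7/(2√(3.9K_p)).
Setting ζ = 0.8: √(3.9K_p) = 5.7/(2·0.8) = 3.562, so K_p = 12.69/3.9 = 3.25.

K_p = 3.25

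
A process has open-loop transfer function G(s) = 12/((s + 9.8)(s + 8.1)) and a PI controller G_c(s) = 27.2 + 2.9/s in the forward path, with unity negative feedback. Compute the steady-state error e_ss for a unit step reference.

The open loop G_c(s)G(s) has a pole at the origin (type 1), so the static position error constant is infinite and e_ss = 1/(1+∞) = 0.

0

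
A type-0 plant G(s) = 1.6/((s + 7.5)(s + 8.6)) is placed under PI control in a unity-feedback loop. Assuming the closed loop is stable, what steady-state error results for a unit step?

The PI controller's integrator makes the forward path type 1, so e_ss to a step is zero.

0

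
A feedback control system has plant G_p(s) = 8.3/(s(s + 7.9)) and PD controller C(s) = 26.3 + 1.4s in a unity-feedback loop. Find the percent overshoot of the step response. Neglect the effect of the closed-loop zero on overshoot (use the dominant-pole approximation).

Forward path: (26.3 + 1.4s)·8.3/(s(s+7.9)). The closed-loop characteristic equation is s² + (7.9 + 8.3·1.4)s + 8.3·26.3 = 0.
That is s² + 19.52s + 218.3 = 0, so ω_n = 14.77 rad/s and ζ = 19.52/(2·14.77) = 0.6606.
%OS = 100·exp(−πζ/√(1−ζ²)) = 6.3%.

6.3%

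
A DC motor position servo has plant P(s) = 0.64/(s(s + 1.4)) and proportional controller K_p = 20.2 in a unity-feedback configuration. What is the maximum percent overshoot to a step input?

From 1 + K_pP(s) = 0: s² + 1.4s + 12.93 = 0 ⇒ ω_n = 3.596, ζ = 0.1947.
%OS = 100·exp(−πζ/√(1−ζ²)) = 100·exp(−π·0.1947/√0.9621) = 53.6%.

53.6%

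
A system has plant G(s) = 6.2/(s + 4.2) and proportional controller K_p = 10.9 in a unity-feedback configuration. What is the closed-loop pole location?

s = -71.78

Closed-loop transfer function: T(s) = K_p·G(s)/(1 + K_p·G(s)) = 67.58/(s + 4.2 + 67.58) = 67.58/(s + 71.78).
The closed-loop pole is at s = −71.78.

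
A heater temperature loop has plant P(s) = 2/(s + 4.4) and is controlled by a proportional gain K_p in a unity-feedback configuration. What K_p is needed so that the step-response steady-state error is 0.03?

K_p = 71.1

The loop is type 0, so e_ss(step) = 1/(1 + K_pos) with K_pos = K_p·P(0).
P(0) = 0.4545. Require 1/(1 + K_p·0.4545) = 0.03, so 1 + 0.4545·K_p = 33.33.
K_p = (33.33 − 1)/0.4545 = 71.1.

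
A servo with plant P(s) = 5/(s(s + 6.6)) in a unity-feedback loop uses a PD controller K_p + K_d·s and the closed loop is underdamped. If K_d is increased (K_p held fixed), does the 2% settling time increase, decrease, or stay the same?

Characteristic equation s² + (6.6 + 5K_d)s + 5K_p = 0: raising K_d increases ζω_n = (6.6+5K_d)/2 while the loop stays underdamped, so T_s ≈ 4/(ζω_n) decreases.

decrease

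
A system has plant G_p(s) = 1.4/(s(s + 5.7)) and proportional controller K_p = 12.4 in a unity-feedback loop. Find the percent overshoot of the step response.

The closed-loop denominator s² + 5.7s + 17.36 gives ω_n = √17.36 = 4.167 and ζ = 5.7/(2ω_n) = 0.684.
%OS = 100·exp(−πζ/√(1−ζ²)) = 100·exp(−π·0.684/√0.5321) = 5.26%.

5.26%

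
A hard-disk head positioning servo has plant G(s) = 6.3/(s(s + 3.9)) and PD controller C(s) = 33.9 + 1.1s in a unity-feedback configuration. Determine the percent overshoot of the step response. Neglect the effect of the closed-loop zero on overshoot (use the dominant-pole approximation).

28.6%

Forward path: (33.9 + 1.1s)·6.3/(s(s+3.9)). The closed-loop characteristic equation is s² + (3.9 + 6.3·1.1)s + 6.3·33.9 = 0.
That is s² + 10.83s + 213.6 = 0, so ω_n = 14.61 rad/s and ζ = 10.83/(2·14.61) = 0.3705.
%OS = 100·exp(−πζ/√(1−ζ²)) = 28.6%.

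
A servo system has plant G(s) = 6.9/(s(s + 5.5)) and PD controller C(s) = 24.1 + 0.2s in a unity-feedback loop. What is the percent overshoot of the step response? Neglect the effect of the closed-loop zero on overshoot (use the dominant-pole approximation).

Forward path: (24.1 + 0.2s)·6.9/(s(s+5.5)). The closed-loop characteristic equation is s² + (5.5 + 6.9·0.2)s + 6.9·24.1 = 0.
That is s² + 6.88s + 166.3 = 0, so ω_n = 12.9 rad/s and ζ = 6.88/(2·12.9) = 0.2668.
%OS = 100·exp(−πζ/√(1−ζ²)) = 41.9%.

41.9%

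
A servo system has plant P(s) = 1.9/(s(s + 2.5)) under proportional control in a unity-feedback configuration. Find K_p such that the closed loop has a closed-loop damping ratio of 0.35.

Closed-loop characteristic equation: s² + 2.5s + K_p·1.9 = 0.
So ω_n = √(1.9K_p) and 2ζω_n = 2.5, giving ζ = 2.5/(2√(1.9K_p)).
Setting ζ = 0.35: √(1.9K_p) = 2.5/(2·0.35) = 3.571, so K_p = 12.76/1.9 = 6.71.

K_p = 6.71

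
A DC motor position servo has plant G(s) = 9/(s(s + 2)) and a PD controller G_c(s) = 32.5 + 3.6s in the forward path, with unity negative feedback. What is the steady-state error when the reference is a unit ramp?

The loop has one pole at the origin (type 1). Velocity error constant K_v = lim_{s→0} s·G_c(s)G(s) = 32.5·9/2 = 146.2.
Steady-state error to a unit ramp: e_ss = 1/K_v = 0.00684.

0.00684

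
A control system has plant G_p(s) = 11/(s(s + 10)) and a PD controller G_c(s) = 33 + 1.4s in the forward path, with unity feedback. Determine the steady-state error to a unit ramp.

The loop has one pole at the origin (type 1). Velocity error constant K_v = lim_{s→0} s·G_c(s)G_p(s) = 33·11/10 = 36.3.
Steady-state error to a unit ramp: e_ss = 1/K_v = 0.0275.

0.0275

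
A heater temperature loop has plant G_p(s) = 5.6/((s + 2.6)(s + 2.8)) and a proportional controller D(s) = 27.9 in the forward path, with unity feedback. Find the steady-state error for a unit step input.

0.0445

The loop is type 0. Static position error constant K_pos = D(0)·G_p(0) = 27.9·0.7692 = 21.46.
Steady-state error to a unit step: e_ss = 1/(1+K_pos) = 1/22.46 = 0.0445.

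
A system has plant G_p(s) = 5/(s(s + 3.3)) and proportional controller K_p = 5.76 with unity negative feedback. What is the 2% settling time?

The closed-loop denominator s² + 3.3s + 28.8 gives ω_n = √28.8 = 5.367 and ζ = 3.3/(2ω_n) = 0.3075.
2% settling time T_s ≈ 4/(ζω_n) = 4/1.65 = 2.42 s.

T_s ≈ 2.42 s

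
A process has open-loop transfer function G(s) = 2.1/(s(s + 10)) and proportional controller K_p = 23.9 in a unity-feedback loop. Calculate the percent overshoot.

4.37%

From 1 + K_pG(s) = 0: s² + 10s + 50.19 = 0 ⇒ ω_n = 7.084, ζ = 0.7058.
%OS = 100·exp(−πζ/√(1−ζ²)) = 100·exp(−π·0.7058/√0.5019) = 4.37%.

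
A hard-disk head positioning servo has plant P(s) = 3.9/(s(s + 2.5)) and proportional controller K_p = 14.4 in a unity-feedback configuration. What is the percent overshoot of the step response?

From 1 + K_pP(s) = 0: s² + 2.5s + 56.16 = 0 ⇒ ω_n = 7.494, ζ = 0.1668.
%OS = 100·exp(−πζ/√(1−ζ²)) = 100·exp(−π·0.1668/√0.9722) = 58.8%.

58.8%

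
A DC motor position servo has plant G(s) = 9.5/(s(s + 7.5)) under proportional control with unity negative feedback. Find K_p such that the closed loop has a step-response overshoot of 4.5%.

From %OS = 100·exp(−πζ/√(1−ζ²)) = 4.5%, ζ = −ln(0.045)/√(π²+ln²(0.045)) = 0.7025.
Characteristic equation s² + 7.5s + 9.5K_p = 0 gives ζ = 7.5/(2√(9.5K_p)).
Setting ζ = 0.7025: √(9.5K_p) = 7.5/(2·0.7025) = 5.338, so K_p = 28.49/9.5 = 3.

K_p = 3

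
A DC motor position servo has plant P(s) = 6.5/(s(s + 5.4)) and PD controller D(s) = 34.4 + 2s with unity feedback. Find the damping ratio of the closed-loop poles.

Forward path: (34.4 + 2s)·6.5/(s(s+5.4)). The closed-loop characteristic equation is s² + (5.4 + 6.5·2)s + 6.5·34.4 = 0.
That is s² + 18.4s + 223.6 = 0, so ω_n = 14.95 rad/s and ζ = 18.4/(2·14.95) = 0.6153.

ζ = 0.615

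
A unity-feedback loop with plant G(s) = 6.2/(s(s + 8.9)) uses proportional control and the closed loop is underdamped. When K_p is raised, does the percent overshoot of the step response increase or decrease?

increase

ζ = 8.9/(2√(6.2K_p)) decreases as K_p grows; lower damping means more overshoot.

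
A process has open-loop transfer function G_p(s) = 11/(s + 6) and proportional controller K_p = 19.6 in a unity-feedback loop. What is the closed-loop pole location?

s = -221.6

Closed-loop transfer function: T(s) = K_p·G_p(s)/(1 + K_p·G_p(s)) = 215.6/(s + 6 + 215.6) = 215.6/(s + 221.6).
The closed-loop pole is at s = −221.6.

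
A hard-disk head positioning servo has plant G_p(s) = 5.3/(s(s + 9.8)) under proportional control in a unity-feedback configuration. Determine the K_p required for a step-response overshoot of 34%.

From %OS = 100·exp(−πζ/√(1−ζ²)) = 34%, ζ = −ln(0.34)/√(π²+ln²(0.34)) = 0.3248.
Characteristic equation s² + 9.8s + 5.3K_p = 0 gives ζ = 9.8/(2√(5.3K_p)).
Setting ζ = 0.3248: √(5.3K_p) = 9.8/(2·0.3248) = 15.09, so K_p = 227.6/5.3 = 42.9.

K_p = 42.9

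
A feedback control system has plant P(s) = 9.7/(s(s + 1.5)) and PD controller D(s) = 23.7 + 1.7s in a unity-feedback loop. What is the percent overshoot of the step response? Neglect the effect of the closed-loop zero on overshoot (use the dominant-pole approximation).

Forward path: (23.7 + 1.7s)·9.7/(s(s+1.5)). The closed-loop characteristic equation is s² + (1.5 + 9.7·1.7)s + 9.7·23.7 = 0.
That is s² + 17.99s + 229.9 = 0, so ω_n = 15.16 rad/s and ζ = 17.99/(2·15.16) = 0.5933.
%OS = 100·exp(−πζ/√(1−ζ²)) = 9.87%.

9.87%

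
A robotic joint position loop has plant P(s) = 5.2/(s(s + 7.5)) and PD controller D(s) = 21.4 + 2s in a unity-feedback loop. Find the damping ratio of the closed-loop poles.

Forward path: (21.4 + 2s)·5.2/(s(s+7.5)). The closed-loop characteristic equation is s² + (7.5 + 5.2·2)s + 5.2·21.4 = 0.
That is s² + 17.9s + 111.3 = 0, so ω_n = 10.55 rad/s and ζ = 17.9/(2·10.55) = 0.8484.

ζ = 0.848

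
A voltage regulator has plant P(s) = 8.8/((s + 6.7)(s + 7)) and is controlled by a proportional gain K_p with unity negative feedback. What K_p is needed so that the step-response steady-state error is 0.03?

The loop is type 0, so e_ss(step) = 1/(1 + K_pos) with K_pos = K_p·P(0).
P(0) = 0.1876. Require 1/(1 + K_p·0.1876) = 0.03, so 1 + 0.1876·K_p = 33.33.
K_p = (33.33 − 1)/0.1876 = 172.

K_p = 172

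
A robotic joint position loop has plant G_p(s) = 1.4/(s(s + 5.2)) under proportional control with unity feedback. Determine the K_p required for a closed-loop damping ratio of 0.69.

Closed-loop characteristic equation: s² + 5.2s + K_p·1.4 = 0.
So ω_n = √(1.4K_p) and 2ζω_n = 5.2, giving ζ = 5.2/(2√(1.4K_p)).
Setting ζ = 0.69: √(1.4K_p) = 5.2/(2·0.69) = 3.768, so K_p = 14.2/1.4 = 10.1.

K_p = 10.1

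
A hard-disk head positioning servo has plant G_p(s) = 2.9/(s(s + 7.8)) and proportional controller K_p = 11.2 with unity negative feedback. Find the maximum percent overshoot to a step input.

5.24%

From 1 + K_pG_p(s) = 0: s² + 7.8s + 32.48 = 0 ⇒ ω_n = 5.699, ζ = 0.6843.
%OS = 100·exp(−πζ/√(1−ζ²)) = 100·exp(−π·0.6843/√0.5317) = 5.24%.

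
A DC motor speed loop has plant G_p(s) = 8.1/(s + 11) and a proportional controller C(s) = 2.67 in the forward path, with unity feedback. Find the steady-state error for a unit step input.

The loop is type 0. Static position error constant K_pos = C(0)·G_p(0) = 2.67·0.7364 = 1.966.
Steady-state error to a unit step: e_ss = 1/(1+K_pos) = 1/2.966 = 0.337.

0.337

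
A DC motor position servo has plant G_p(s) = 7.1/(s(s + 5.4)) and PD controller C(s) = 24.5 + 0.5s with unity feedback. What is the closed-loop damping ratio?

ζ = 0.339

Forward path: (24.5 + 0.5s)·7.1/(s(s+5.4)). The closed-loop characteristic equation is s² + (5.4 + 7.1·0.5)s + 7.1·24.5 = 0.
That is s² + 8.95s + 173.9 = 0, so ω_n = 13.19 rad/s and ζ = 8.95/(2·13.19) = 0.3393.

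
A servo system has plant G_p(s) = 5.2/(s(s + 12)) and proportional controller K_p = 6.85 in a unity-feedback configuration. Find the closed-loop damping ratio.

The closed-loop denominator is s(s+12) + 6.85·5.2 = s² + 12s + 35.62.
Matching s² + 2ζω_n s + ω_n²: ω_n = √35.62 = 5.968 rad/s and 2ζω_n = 12, so ζ = 12/(2·5.968) = 1.01.

ζ = 1.01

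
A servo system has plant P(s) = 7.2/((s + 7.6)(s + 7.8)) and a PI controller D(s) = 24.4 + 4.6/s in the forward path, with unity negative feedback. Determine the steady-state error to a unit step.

The open loop D(s)P(s) has a pole at the origin (type 1), so the static position error constant is infinite and e_ss = 1/(1+∞) = 0.

0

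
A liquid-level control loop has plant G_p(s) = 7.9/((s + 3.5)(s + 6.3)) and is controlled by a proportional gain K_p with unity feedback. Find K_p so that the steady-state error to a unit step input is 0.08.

The loop is type 0, so e_ss(step) = 1/(1 + K_pos) with K_pos = K_p·G_p(0).
G_p(0) = 0.3583. Require 1/(1 + K_p·0.3583) = 0.08, so 1 + 0.3583·K_p = 12.5.
K_p = (12.5 − 1)/0.3583 = 32.1.

K_p = 32.1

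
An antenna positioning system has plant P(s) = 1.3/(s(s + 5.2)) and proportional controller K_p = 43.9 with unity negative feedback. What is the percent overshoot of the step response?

From 1 + K_pP(s) = 0: s² + 5.2s + 57.07 = 0 ⇒ ω_n = 7.554, ζ = 0.3442.
%OS = 100·exp(−πζ/√(1−ζ²)) = 100·exp(−π·0.3442/√0.8815) = 31.6%.

31.6%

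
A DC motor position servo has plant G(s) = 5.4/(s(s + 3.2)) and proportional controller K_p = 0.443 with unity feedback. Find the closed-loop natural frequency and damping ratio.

With unity feedback the closed-loop characteristic equation is s² + 3.2s + 0.443·5.4 = s² + 3.2s + 2.392 = 0.
Matching s² + 2ζω_n s + ω_n²: ω_n = √2.392 = 1.547 rad/s and 2ζω_n = 3.2, so ζ = 3.2/(2·1.547) = 1.03.

ω_n = 1.55 rad/s, ζ = 1.03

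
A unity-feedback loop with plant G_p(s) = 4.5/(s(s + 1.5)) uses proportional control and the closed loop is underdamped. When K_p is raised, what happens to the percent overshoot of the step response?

ζ = 1.5/(2√(4.5K_p)) decreases as K_p grows; lower damping means more overshoot.

increase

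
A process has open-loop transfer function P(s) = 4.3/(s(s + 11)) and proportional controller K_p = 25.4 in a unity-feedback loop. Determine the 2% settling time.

Closed-loop characteristic equation: s² + 11s + 109.2 = 0, so ω_n = 10.45 rad/s and ζ = 11/(2·10.45) = 0.5263.
2% settling time T_s ≈ 4/(ζω_n) = 4/5.5 = 0.727 s.

T_s ≈ 0.727 s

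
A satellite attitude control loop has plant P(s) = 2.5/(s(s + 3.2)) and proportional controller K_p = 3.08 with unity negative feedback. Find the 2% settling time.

T_s ≈ 2.5 s

Closed-loop characteristic equation: s² + 3.2s + 7.7 = 0, so ω_n = 2.775 rad/s and ζ = 3.2/(2·2.775) = 0.5766.
2% settling time T_s ≈ 4/(ζω_n) = 4/1.6 = 2.5 s.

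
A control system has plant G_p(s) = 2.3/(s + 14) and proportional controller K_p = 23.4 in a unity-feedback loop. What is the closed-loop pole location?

Closed-loop transfer function: T(s) = K_p·G_p(s)/(1 + K_p·G_p(s)) = 53.82/(s + 14 + 53.82) = 53.82/(s + 67.82).
The closed-loop pole is at s = −67.82.

s = -67.82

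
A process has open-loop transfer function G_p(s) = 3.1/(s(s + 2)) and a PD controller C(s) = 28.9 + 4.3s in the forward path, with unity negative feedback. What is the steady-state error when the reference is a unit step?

The open loop C(s)G_p(s) has a pole at the origin (type 1), so the static position error constant is infinite and e_ss = 1/(1+∞) = 0.

0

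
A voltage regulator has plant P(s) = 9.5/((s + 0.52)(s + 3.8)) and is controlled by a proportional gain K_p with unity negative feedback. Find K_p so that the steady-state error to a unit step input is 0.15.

K_p = 1.18

Steady-state error for a unit step on this type-0 loop is 1/(1 + K_p·P(0)).
P(0) = 4.808. Require 1/(1 + K_p·4.808) = 0.15, so 1 + 4.808·K_p = 6.667.
K_p = (6.667 − 1)/4.808 = 1.18.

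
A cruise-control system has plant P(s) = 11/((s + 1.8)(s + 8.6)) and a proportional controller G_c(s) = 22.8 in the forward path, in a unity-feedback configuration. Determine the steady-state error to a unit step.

The loop is type 0. Static position error constant K_pos = G_c(0)·P(0) = 22.8·0.7106 = 16.2.
Steady-state error to a unit step: e_ss = 1/(1+K_pos) = 1/17.2 = 0.0581.

0.0581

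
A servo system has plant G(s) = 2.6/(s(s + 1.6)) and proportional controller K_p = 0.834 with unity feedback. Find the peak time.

T_p = 2.54 s

From 1 + K_pG(s) = 0: s² + 1.6s + 2.168 = 0 ⇒ ω_n = 1.473, ζ = 0.5433.
Damped frequency ω_d = ω_n√(1−ζ²) = 1.236 rad/s, so peak time T_p = π/ω_d = 2.54 s.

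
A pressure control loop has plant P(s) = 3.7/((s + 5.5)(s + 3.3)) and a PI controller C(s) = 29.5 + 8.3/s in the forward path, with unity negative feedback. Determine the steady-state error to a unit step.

The open loop C(s)P(s) has a pole at the origin (type 1), so the static position error constant is infinite and e_ss = 1/(1+∞) = 0.

0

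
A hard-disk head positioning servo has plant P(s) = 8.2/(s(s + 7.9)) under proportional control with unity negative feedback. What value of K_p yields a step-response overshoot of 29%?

K_p = 14.2

From %OS = 100·exp(−πζ/√(1−ζ²)) = 29%, ζ = −ln(0.29)/√(π²+ln²(0.29)) = 0.3666.
Characteristic equation s² + 7.9s + 8.2K_p = 0 gives ζ = 7.9/(2√(8.2K_p)).
Setting ζ = 0.3666: √(8.2K_p) = 7.9/(2·0.3666) = 10.77, so K_p = 116.1/8.2 = 14.2.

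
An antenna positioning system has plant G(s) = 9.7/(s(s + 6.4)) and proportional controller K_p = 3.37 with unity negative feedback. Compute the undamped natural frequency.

1 + K_p·G(s) = 0 gives s² + 6.4s + 32.69 = 0.
Matching s² + 2ζω_n s + ω_n²: ω_n = √32.69 = 5.717 rad/s and 2ζω_n = 6.4, so ζ = 6.4/(2·5.717) = 0.56.

ω_n = 5.72 rad/s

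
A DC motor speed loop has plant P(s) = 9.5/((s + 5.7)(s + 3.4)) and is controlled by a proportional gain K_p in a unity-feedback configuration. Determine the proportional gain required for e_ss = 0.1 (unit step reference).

K_p = 18.4

The loop is type 0, so e_ss(step) = 1/(1 + K_pos) with K_pos = K_p·P(0).
P(0) = 0.4902. Require 1/(1 + K_p·0.4902) = 0.1, so 1 + 0.4902·K_p = 10.
K_p = (10 − 1)/0.4902 = 18.4.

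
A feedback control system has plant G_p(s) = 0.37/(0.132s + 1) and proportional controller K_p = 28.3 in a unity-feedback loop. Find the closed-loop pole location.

s = -86.9

Closed loop: T(s) = K_p·G_p/(1+K_p·G_p) = 10.47/(0.132s + 1 + 10.47), with pole at s = −(1 + 10.47)/0.132 = −86.9.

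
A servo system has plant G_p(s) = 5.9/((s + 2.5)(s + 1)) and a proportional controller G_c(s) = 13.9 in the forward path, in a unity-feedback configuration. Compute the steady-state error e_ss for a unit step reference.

The loop is type 0. Static position error constant K_pos = G_c(0)·G_p(0) = 13.9·2.36 = 32.8.
Steady-state error to a unit step: e_ss = 1/(1+K_pos) = 1/33.8 = 0.0296.

0.0296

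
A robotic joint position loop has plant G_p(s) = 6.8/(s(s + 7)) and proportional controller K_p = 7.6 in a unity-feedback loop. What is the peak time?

The closed-loop denominator s² + 7s + 51.68 gives ω_n = √51.68 = 7.189 and ζ = 7/(2ω_n) = 0.4869.
Damped frequency ω_d = ω_n√(1−ζ²) = 6.279 rad/s, so peak time T_p = π/ω_d = 0.5 s.

T_p = 0.5 s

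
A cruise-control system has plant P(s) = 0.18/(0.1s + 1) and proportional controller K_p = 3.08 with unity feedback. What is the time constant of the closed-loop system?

Closed loop: T(s) = K_p·P/(1+K_p·P) = 0.5544/(0.1s + 1 + 0.5544), with pole at s = −(1 + 0.5544)/0.1 = −15.54.
Closed-loop time constant τ = 1/15.54 = 0.0643 s.

τ = 0.0643 s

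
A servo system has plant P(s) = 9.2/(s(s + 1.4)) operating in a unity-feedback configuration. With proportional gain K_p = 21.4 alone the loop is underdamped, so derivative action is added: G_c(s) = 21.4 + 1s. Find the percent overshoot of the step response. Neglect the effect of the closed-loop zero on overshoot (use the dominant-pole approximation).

27.8%

Forward path: (21.4 + 1s)·9.2/(s(s+1.4)). The closed-loop characteristic equation is s² + (1.4 + 9.2·1)s + 9.2·21.4 = 0.
That is s² + 10.6s + 196.9 = 0, so ω_n = 14.03 rad/s and ζ = 10.6/(2·14.03) = 0.3777.
%OS = 100·exp(−πζ/√(1−ζ²)) = 27.8%.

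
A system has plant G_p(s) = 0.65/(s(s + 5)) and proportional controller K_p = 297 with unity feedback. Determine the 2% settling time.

T_s ≈ 1.6 s

Closed-loop characteristic equation: s² + 5s + 193.1 = 0, so ω_n = 13.89 rad/s and ζ = 5/(2·13.89) = 0.1799.
2% settling time T_s ≈ 4/(ζω_n) = 4/2.5 = 1.6 s.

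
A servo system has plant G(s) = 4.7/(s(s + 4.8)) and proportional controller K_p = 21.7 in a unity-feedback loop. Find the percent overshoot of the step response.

From 1 + K_pG(s) = 0: s² + 4.8s + 102 = 0 ⇒ ω_n = 10.1, ζ = 0.2376.
%OS = 100·exp(−πζ/√(1−ζ²)) = 100·exp(−π·0.2376/√0.9435) = 46.4%.

46.4%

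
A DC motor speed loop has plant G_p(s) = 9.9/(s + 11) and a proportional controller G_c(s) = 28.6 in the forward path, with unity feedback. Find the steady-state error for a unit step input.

0.0374

The loop is type 0. Static position error constant K_pos = G_c(0)·G_p(0) = 28.6·0.9 = 25.74.
Steady-state error to a unit step: e_ss = 1/(1+K_pos) = 1/26.74 = 0.0374.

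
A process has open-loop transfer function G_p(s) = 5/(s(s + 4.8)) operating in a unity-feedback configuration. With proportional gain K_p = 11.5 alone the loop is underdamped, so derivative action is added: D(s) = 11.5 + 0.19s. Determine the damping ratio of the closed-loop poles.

ζ = 0.379

Forward path: (11.5 + 0.19s)·5/(s(s+4.8)). The closed-loop characteristic equation is s² + (4.8 + 5·0.19)s + 5·11.5 = 0.
That is s² + 5.75s + 57.5 = 0, so ω_n = 7.583 rad/s and ζ = 5.75/(2·7.583) = 0.3791.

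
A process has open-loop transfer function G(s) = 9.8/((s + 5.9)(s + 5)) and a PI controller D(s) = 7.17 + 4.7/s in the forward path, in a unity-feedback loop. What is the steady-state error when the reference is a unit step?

The open loop D(s)G(s) has a pole at the origin (type 1), so the static position error constant is infinite and e_ss = 1/(1+∞) = 0.

0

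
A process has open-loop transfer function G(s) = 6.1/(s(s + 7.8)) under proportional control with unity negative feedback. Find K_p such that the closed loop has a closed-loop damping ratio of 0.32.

Closed-loop characteristic equation: s² + 7.8s + K_p·6.1 = 0.
So ω_n = √(6.1K_p) and 2ζω_n = 7.8, giving ζ = 7.8/(2√(6.1K_p)).
Setting ζ = 0.32: √(6.1K_p) = 7.8/(2·0.32) = 12.19, so K_p = 148.5/6.1 = 24.4.

K_p = 24.4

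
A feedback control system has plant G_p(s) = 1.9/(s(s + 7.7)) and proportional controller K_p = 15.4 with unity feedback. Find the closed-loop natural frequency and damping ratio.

ω_n = 5.41 rad/s, ζ = 0.712

1 + K_p·G_p(s) = 0 gives s² + 7.7s + 29.26 = 0.
Matching s² + 2ζω_n s + ω_n²: ω_n = √29.26 = 5.409 rad/s and 2ζω_n = 7.7, so ζ = 7.7/(2·5.409) = 0.712.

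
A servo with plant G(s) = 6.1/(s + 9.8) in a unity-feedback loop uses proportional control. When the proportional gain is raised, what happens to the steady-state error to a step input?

The position error constant K_pos = K_p·G(0) grows with K_p, and e_ss = 1/(1+K_pos) falls.

decrease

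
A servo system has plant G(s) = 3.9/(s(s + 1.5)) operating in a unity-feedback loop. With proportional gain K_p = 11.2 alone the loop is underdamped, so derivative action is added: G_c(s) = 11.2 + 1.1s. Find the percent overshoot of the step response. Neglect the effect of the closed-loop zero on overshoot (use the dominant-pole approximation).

21.6%

Forward path: (11.2 + 1.1s)·3.9/(s(s+1.5)). The closed-loop characteristic equation is s² + (1.5 + 3.9·1.1)s + 3.9·11.2 = 0.
That is s² + 5.79s + 43.68 = 0, so ω_n = 6.609 rad/s and ζ = 5.79/(2·6.609) = 0.438.
%OS = 100·exp(−πζ/√(1−ζ²)) = 21.6%.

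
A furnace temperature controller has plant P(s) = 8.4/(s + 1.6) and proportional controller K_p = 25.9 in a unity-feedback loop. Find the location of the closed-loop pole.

Closed-loop transfer function: T(s) = K_p·P(s)/(1 + K_p·P(s)) = 217.6/(s + 1.6 + 217.6) = 217.6/(s + 219.2).
The closed-loop pole is at s = −219.2.

s = -219.2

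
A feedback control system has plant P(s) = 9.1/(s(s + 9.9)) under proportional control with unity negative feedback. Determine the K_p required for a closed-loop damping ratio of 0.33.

K_p = 24.7

Closed-loop characteristic equation: s² + 9.9s + K_p·9.1 = 0.
So ω_n = √(9.1K_p) and 2ζω_n = 9.9, giving ζ = 9.9/(2√(9.1K_p)).
Setting ζ = 0.33: √(9.1K_p) = 9.9/(2·0.33) = 15, so K_p = 225/9.1 = 24.7.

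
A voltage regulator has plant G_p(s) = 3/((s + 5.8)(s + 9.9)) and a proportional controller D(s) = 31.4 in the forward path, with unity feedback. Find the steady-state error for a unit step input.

The loop is type 0. Static position error constant K_pos = D(0)·G_p(0) = 31.4·0.05225 = 1.641.
Steady-state error to a unit step: e_ss = 1/(1+K_pos) = 1/2.641 = 0.379.

0.379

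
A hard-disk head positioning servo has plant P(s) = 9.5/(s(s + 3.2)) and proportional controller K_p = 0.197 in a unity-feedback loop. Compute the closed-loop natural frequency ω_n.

The closed-loop denominator is s(s+3.2) + 0.197·9.5 = s² + 3.2s + 1.872.
Matching s² + 2ζω_n s + ω_n²: ω_n = √1.872 = 1.368 rad/s and 2ζω_n = 3.2, so ζ = 3.2/(2·1.368) = 1.17.

ω_n = 1.37 rad/s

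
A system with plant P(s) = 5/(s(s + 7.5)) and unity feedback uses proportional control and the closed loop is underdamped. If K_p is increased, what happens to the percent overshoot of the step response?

increase

ζ = 7.5/(2√(5K_p)) decreases as K_p grows; lower damping means more overshoot.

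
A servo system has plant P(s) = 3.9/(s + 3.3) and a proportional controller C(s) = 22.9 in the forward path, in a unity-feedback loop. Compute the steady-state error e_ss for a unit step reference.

0.0356

The loop is type 0. Static position error constant K_pos = C(0)·P(0) = 22.9·1.182 = 27.06.
Steady-state error to a unit step: e_ss = 1/(1+K_pos) = 1/28.06 = 0.0356.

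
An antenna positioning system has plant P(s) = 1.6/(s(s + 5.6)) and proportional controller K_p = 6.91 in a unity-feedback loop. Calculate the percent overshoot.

0.741%

The closed-loop denominator s² + 5.6s + 11.06 gives ω_n = √11.06 = 3.325 and ζ = 5.6/(2ω_n) = 0.8421.
%OS = 100·exp(−πζ/√(1−ζ²)) = 100·exp(−π·0.8421/√0.2909) = 0.741%.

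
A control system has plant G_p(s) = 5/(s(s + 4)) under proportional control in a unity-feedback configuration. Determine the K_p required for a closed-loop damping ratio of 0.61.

Closed-loop characteristic equation: s² + 4s + K_p·5 = 0.
So ω_n = √(5K_p) and 2ζω_n = 4, giving ζ = 4/(2√(5K_p)).
Setting ζ = 0.61: √(5K_p) = 4/(2·0.61) = 3.279, so K_p = 10.75/5 = 2.15.

K_p = 2.15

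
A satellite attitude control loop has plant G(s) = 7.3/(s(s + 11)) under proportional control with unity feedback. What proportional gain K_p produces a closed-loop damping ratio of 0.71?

Closed-loop characteristic equation: s² + 11s + K_p·7.3 = 0.
So ω_n = √(7.3K_p) and 2ζω_n = 11, giving ζ = 11/(2√(7.3K_p)).
Setting ζ = 0.71: √(7.3K_p) = 11/(2·0.71) = 7.746, so K_p = 60.01/7.3 = 8.22.

K_p = 8.22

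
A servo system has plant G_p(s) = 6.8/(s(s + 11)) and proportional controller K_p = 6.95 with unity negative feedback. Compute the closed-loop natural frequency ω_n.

1 + K_p·G_p(s) = 0 gives s² + 11s + 47.26 = 0.
Matching s² + 2ζω_n s + ω_n²: ω_n = √47.26 = 6.875 rad/s and 2ζω_n = 11, so ζ = 11/(2·6.875) = 0.8.

ω_n = 6.87 rad/s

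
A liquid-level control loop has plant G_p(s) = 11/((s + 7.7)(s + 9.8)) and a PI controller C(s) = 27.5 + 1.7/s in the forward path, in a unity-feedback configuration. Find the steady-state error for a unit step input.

0

The open loop C(s)G_p(s) has a pole at the origin (type 1), so the static position error constant is infinite and e_ss = 1/(1+∞) = 0.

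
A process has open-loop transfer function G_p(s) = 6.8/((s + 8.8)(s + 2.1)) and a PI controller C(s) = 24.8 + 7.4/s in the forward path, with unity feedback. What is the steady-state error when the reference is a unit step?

The open loop C(s)G_p(s) has a pole at the origin (type 1), so the static position error constant is infinite and e_ss = 1/(1+∞) = 0.

0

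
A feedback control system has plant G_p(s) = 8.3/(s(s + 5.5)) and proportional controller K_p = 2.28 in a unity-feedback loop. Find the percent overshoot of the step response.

From 1 + K_pG_p(s) = 0: s² + 5.5s + 18.92 = 0 ⇒ ω_n = 4.35, ζ = 0.6322.
%OS = 100·exp(−πζ/√(1−ζ²)) = 100·exp(−π·0.6322/√0.6004) = 7.71%.

7.71%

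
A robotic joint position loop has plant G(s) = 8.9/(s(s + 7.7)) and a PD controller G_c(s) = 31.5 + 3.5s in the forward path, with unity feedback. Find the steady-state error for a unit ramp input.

0.0275

The loop has one pole at the origin (type 1). Velocity error constant K_v = lim_{s→0} s·G_c(s)G(s) = 31.5·8.9/7.7 = 36.41.
Steady-state error to a unit ramp: e_ss = 1/K_v = 0.0275.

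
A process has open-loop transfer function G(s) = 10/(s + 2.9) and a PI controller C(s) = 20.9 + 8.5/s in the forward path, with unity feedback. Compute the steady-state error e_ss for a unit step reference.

0

The open loop C(s)G(s) has a pole at the origin (type 1), so the static position error constant is infinite and e_ss = 1/(1+∞) = 0.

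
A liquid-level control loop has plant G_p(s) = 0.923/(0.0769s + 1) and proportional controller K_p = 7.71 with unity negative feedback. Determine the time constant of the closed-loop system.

Closed loop: T(s) = K_p·G_p/(1+K_p·G_p) = 7.116/(0.0769s + 1 + 7.116), with pole at s = −(1 + 7.116)/0.0769 = −105.5.
Closed-loop time constant τ = 1/105.5 = 0.00947 s.

τ = 0.00947 s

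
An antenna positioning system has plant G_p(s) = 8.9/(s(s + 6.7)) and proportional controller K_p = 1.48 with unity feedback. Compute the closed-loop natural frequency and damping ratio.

1 + K_p·G_p(s) = 0 gives s² + 6.7s + 13.17 = 0.
Matching s² + 2ζω_n s + ω_n²: ω_n = √13.17 = 3.629 rad/s and 2ζω_n = 6.7, so ζ = 6.7/(2·3.629) = 0.923.

ω_n = 3.63 rad/s, ζ = 0.923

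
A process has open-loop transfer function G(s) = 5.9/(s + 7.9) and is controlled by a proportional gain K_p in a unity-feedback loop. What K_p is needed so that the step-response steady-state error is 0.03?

K_p = 43.3

For a type-0 loop with proportional control, e_ss = 1/(1 + K_p·G(0)).
G(0) = 0.7468. Require 1/(1 + K_p·0.7468) = 0.03, so 1 + 0.7468·K_p = 33.33.
K_p = (33.33 − 1)/0.7468 = 43.3.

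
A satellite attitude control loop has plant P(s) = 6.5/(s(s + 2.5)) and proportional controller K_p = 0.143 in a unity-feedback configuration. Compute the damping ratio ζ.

The closed-loop denominator is s(s+2.5) + 0.143·6.5 = s² + 2.5s + 0.9295.
Matching s² + 2ζω_n s + ω_n²: ω_n = √0.9295 = 0.9641 rad/s and 2ζω_n = 2.5, so ζ = 2.5/(2·0.9641) = 1.3.

ζ = 1.3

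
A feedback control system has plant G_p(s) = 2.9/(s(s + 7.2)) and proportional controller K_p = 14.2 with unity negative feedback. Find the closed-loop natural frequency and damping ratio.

ω_n = 6.42 rad/s, ζ = 0.561

1 + K_p·G_p(s) = 0 gives s² + 7.2s + 41.18 = 0.
So ω_n² = 41.18 ⇒ ω_n = 6.417 rad/s, and ζ = 7.2/(2ω_n) = 0.561.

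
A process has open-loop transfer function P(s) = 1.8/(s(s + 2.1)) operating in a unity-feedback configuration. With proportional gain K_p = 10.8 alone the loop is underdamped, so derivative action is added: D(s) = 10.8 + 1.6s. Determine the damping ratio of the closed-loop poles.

ζ = 0.565

Forward path: (10.8 + 1.6s)·1.8/(s(s+2.1)). The closed-loop characteristic equation is s² + (2.1 + 1.8·1.6)s + 1.8·10.8 = 0.
That is s² + 4.98s + 19.44 = 0, so ω_n = 4.409 rad/s and ζ = 4.98/(2·4.409) = 0.5647.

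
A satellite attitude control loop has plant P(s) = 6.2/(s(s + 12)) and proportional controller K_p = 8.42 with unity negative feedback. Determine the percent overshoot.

The closed-loop denominator s² + 12s + 52.2 gives ω_n = √52.2 = 7.225 and ζ = 12/(2ω_n) = 0.8304.
%OS = 100·exp(−πζ/√(1−ζ²)) = 100·exp(−π·0.8304/√0.3104) = 0.925%.

0.925%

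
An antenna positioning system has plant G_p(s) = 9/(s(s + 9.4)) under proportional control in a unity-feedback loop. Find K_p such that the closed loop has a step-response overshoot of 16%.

K_p = 9.67

From %OS = 100·exp(−πζ/√(1−ζ²)) = 16%, ζ = −ln(0.16)/√(π²+ln²(0.16)) = 0.5039.
Characteristic equation s² + 9.4s + 9K_p = 0 gives ζ = 9.4/(2√(9K_p)).
Setting ζ = 0.5039: √(9K_p) = 9.4/(2·0.5039) = 9.328, so K_p = 87.01/9 = 9.67.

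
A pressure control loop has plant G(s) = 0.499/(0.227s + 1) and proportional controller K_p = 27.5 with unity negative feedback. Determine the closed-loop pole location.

Closed loop: T(s) = K_p·G/(1+K_p·G) = 13.72/(0.227s + 1 + 13.72), with pole at s = −(1 + 13.72)/0.227 = −64.86.

s = -64.86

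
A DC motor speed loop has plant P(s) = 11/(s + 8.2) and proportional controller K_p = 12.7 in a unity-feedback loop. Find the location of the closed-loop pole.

s = -147.9

Closed-loop transfer function: T(s) = K_p·P(s)/(1 + K_p·P(s)) = 139.7/(s + 8.2 + 139.7) = 139.7/(s + 147.9).
The closed-loop pole is at s = −147.9.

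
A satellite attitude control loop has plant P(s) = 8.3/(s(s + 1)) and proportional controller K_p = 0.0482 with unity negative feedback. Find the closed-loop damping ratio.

The closed-loop denominator is s(s+1) + 0.0482·8.3 = s² + 1s + 0.4001.
Matching s² + 2ζω_n s + ω_n²: ω_n = √0.4001 = 0.6325 rad/s and 2ζω_n = 1, so ζ = 1/(2·0.6325) = 0.791.

ζ = 0.791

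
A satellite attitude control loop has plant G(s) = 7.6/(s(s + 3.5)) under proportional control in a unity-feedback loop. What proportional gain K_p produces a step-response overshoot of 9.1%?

K_p = 1.1

From %OS = 100·exp(−πζ/√(1−ζ²)) = 9.1%, ζ = −ln(0.091)/√(π²+ln²(0.091)) = 0.6066.
Characteristic equation s² + 3.5s + 7.6K_p = 0 gives ζ = 3.5/(2√(7.6K_p)).
Setting ζ = 0.6066: √(7.6K_p) = 3.5/(2·0.6066) = 2.885, so K_p = 8.324/7.6 = 1.1.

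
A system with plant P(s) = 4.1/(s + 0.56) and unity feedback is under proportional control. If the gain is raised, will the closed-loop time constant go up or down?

The closed-loop bandwidth 0.56+K_p·4.1 grows with K_p, so τ shrinks.

decrease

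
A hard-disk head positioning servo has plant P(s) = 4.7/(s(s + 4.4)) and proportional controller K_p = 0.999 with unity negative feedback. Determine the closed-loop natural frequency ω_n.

ω_n = 2.17 rad/s

1 + K_p·P(s) = 0 gives s² + 4.4s + 4.695 = 0.
Matching s² + 2ζω_n s + ω_n²: ω_n = √4.695 = 2.167 rad/s and 2ζω_n = 4.4, so ζ = 4.4/(2·2.167) = 1.02.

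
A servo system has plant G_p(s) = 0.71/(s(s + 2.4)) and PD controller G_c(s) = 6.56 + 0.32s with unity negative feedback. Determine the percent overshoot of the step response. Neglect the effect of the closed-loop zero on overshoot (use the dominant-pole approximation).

8.98%

Forward path: (6.56 + 0.32s)·0.71/(s(s+2.4)). The closed-loop characteristic equation is s² + (2.4 + 0.71·0.32)s + 0.71·6.56 = 0.
That is s² + 2.627s + 4.658 = 0, so ω_n = 2.158 rad/s and ζ = 2.627/(2·2.158) = 0.6087.
%OS = 100·exp(−πζ/√(1−ζ²)) = 8.98%.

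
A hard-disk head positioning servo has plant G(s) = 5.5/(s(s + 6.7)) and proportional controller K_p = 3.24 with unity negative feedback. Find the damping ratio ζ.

The closed-loop denominator is s(s+6.7) + 3.24·5.5 = s² + 6.7s + 17.82.
Matching s² + 2ζω_n s + ω_n²: ω_n = √17.82 = 4.221 rad/s and 2ζω_n = 6.7, so ζ = 6.7/(2·4.221) = 0.794.

ζ = 0.794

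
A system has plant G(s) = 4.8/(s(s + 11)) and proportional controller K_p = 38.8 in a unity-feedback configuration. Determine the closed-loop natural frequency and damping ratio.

ω_n = 13.6 rad/s, ζ = 0.403

With unity feedback the closed-loop characteristic equation is s² + 11s + 38.8·4.8 = s² + 11s + 186.2 = 0.
Matching s² + 2ζω_n s + ω_n²: ω_n = √186.2 = 13.65 rad/s and 2ζω_n = 11, so ζ = 11/(2·13.65) = 0.403.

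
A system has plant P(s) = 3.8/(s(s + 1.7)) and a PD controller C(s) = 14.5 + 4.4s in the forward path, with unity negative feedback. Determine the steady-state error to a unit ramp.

0.0309

The loop has one pole at the origin (type 1). Velocity error constant K_v = lim_{s→0} s·C(s)P(s) = 14.5·3.8/1.7 = 32.41.
Steady-state error to a unit ramp: e_ss = 1/K_v = 0.0309.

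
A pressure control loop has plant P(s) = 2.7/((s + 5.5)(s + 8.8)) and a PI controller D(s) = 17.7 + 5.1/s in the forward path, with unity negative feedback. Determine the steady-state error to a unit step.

0

The open loop D(s)P(s) has a pole at the origin (type 1), so the static position error constant is infinite and e_ss = 1/(1+∞) = 0.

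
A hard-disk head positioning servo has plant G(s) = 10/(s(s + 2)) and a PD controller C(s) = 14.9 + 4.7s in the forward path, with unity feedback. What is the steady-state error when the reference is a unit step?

The open loop C(s)G(s) has a pole at the origin (type 1), so the static position error constant is infinite and e_ss = 1/(1+∞) = 0.

0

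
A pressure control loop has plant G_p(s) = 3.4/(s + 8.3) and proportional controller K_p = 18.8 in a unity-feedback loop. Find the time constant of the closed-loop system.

τ = 0.0138 s

Closed-loop transfer function: T(s) = K_p·G_p(s)/(1 + K_p·G_p(s)) = 63.92/(s + 8.3 + 63.92) = 63.92/(s + 72.22).
Time constant τ = 1/72.22 = 0.0138 s.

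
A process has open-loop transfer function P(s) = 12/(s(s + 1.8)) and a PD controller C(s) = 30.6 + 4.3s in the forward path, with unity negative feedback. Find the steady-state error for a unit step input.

0

The open loop C(s)P(s) has a pole at the origin (type 1), so the static position error constant is infinite and e_ss = 1/(1+∞) = 0.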